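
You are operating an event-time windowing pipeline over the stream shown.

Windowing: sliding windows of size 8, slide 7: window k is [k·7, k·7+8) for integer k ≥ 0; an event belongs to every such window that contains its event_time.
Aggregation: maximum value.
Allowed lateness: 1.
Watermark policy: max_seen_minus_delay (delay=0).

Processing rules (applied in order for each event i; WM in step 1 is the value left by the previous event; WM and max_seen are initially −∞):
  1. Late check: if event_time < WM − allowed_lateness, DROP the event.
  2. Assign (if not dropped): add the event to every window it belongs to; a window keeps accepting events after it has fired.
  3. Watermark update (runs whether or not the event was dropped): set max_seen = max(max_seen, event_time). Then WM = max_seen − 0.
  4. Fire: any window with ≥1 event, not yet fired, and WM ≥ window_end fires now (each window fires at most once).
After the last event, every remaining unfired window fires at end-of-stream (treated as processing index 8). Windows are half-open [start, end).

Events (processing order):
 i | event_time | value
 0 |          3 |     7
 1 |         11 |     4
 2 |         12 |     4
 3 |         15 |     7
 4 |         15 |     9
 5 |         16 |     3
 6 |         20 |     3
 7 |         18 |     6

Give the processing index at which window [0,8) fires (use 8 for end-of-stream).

1

i=0 t=3 v=7: → [0,8); WM=3
i=1 t=11 v=4: → [7,15); WM=11; [0,8) fires=7
i=2 t=12 v=4: → [7,15); WM=12
i=3 t=15 v=7: → [14,22); WM=15; [7,15) fires=4
i=4 t=15 v=9: → [14,22); WM=15
i=5 t=16 v=3: → [14,22); WM=16
i=6 t=20 v=3: → [14,22); WM=20
i=7 t=18 v=6: DROP (t<20-1); WM=20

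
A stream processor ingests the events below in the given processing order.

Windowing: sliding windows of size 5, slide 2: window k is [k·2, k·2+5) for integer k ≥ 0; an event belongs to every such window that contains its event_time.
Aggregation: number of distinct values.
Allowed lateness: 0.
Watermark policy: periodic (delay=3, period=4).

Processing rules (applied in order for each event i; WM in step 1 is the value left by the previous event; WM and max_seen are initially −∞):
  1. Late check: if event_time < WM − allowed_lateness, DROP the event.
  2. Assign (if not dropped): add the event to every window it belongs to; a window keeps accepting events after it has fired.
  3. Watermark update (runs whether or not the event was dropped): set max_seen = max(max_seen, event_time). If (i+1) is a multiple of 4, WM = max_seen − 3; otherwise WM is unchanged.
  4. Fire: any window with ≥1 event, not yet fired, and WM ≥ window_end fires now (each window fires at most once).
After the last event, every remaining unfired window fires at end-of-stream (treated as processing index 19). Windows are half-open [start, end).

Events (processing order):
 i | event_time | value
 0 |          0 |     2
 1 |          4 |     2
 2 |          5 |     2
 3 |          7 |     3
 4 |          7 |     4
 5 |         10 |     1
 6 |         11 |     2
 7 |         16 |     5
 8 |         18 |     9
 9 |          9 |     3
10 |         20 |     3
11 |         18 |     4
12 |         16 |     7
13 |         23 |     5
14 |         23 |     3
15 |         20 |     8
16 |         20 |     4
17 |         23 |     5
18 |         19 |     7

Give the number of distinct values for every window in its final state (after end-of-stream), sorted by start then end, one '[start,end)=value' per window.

[0,5)=1 [2,7)=1 [4,9)=3 [6,11)=3 [8,13)=2 [10,15)=2 [12,17)=1 [14,19)=3 [16,21)=5 [18,23)=4 [20,25)=4 [22,27)=2

i=0 t=0 v=2: → [0,5); WM=−∞
i=1 t=4 v=2: → [4,9),[2,7),[0,5); WM=−∞
i=2 t=5 v=2: → [4,9),[2,7); WM=−∞
i=3 t=7 v=3: → [6,11),[4,9); WM=4
i=4 t=7 v=4: → [6,11),[4,9); WM=4
i=5 t=10 v=1: → [10,15),[8,13),[6,11); WM=4
i=6 t=11 v=2: → [10,15),[8,13); WM=4
i=7 t=16 v=5: → [16,21),[14,19),[12,17); WM=13; [0,5) fires=1 [2,7) fires=1 [4,9) fires=3 [6,11) fires=3 [8,13) fires=2
i=8 t=18 v=9: → [18,23),[16,21),[14,19); WM=13
i=9 t=9 v=3: DROP (t<13-0); WM=13
i=10 t=20 v=3: → [20,25),[18,23),[16,21); WM=13
i=11 t=18 v=4: → [18,23),[16,21),[14,19); WM=17; [10,15) fires=2 [12,17) fires=1
i=12 t=16 v=7: DROP (t<17-0); WM=17
i=13 t=23 v=5: → [22,27),[20,25); WM=17
i=14 t=23 v=3: → [22,27),[20,25); WM=17
i=15 t=20 v=8: → [20,25),[18,23),[16,21); WM=20; [14,19) fires=3
i=16 t=20 v=4: → [20,25),[18,23),[16,21); WM=20
i=17 t=23 v=5: → [22,27),[20,25); WM=20
i=18 t=19 v=7: DROP (t<20-0); WM=20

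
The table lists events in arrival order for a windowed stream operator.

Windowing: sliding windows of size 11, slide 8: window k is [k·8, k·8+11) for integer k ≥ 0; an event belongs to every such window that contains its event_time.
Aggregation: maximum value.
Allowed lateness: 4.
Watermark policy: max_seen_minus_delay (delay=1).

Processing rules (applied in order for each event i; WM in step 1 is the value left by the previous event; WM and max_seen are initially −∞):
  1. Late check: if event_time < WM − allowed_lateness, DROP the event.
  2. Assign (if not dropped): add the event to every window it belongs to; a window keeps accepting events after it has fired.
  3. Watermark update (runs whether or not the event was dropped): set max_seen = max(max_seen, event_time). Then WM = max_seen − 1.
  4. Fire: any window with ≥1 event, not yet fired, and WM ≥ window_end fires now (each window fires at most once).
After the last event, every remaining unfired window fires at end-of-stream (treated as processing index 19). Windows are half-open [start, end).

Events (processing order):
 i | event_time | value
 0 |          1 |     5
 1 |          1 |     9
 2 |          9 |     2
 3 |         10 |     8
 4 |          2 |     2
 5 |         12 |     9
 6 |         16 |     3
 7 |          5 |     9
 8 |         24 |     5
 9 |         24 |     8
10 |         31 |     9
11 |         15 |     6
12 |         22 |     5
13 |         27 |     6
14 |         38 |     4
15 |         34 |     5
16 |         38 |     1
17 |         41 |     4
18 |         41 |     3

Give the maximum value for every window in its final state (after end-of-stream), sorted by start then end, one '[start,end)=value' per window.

[0,11)=9 [8,19)=9 [16,27)=8 [24,35)=9 [32,43)=5 [40,51)=4

i=0 t=1 v=5: → [0,11); WM=0
i=1 t=1 v=9: → [0,11); WM=0
i=2 t=9 v=2: → [8,19),[0,11); WM=8
i=3 t=10 v=8: → [8,19),[0,11); WM=9
i=4 t=2 v=2: DROP (t<9-4); WM=9
i=5 t=12 v=9: → [8,19); WM=11; [0,11) fires=9
i=6 t=16 v=3: → [16,27),[8,19); WM=15
i=7 t=5 v=9: DROP (t<15-4); WM=15
i=8 t=24 v=5: → [24,35),[16,27); WM=23; [8,19) fires=9
i=9 t=24 v=8: → [24,35),[16,27); WM=23
i=10 t=31 v=9: → [24,35); WM=30; [16,27) fires=8
i=11 t=15 v=6: DROP (t<30-4); WM=30
i=12 t=22 v=5: DROP (t<30-4); WM=30
i=13 t=27 v=6: → [24,35); WM=30
i=14 t=38 v=4: → [32,43); WM=37; [24,35) fires=9
i=15 t=34 v=5: → [32,43),[24,35); WM=37
i=16 t=38 v=1: → [32,43); WM=37
i=17 t=41 v=4: → [40,51),[32,43); WM=40
i=18 t=41 v=3: → [40,51),[32,43); WM=40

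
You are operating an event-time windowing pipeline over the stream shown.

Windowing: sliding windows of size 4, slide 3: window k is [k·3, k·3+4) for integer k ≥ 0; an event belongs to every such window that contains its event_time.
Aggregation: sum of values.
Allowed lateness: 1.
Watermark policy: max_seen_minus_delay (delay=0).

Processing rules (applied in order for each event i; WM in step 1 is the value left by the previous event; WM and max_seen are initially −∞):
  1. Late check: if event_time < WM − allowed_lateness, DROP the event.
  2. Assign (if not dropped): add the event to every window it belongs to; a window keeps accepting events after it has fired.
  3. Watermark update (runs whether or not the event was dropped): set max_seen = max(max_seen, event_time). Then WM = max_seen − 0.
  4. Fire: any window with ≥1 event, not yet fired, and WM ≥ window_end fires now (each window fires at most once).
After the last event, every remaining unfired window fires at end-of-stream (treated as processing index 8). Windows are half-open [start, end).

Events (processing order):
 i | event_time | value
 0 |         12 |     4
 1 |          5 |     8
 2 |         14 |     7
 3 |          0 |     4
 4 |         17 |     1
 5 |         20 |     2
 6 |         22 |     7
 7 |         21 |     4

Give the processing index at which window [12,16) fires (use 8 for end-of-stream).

4

i=0 t=12 v=4: → [12,16),[9,13); WM=12
i=1 t=5 v=8: DROP (t<12-1); WM=12
i=2 t=14 v=7: → [12,16); WM=14; [9,13) fires=4
i=3 t=0 v=4: DROP (t<14-1); WM=14
i=4 t=17 v=1: → [15,19); WM=17; [12,16) fires=11
i=5 t=20 v=2: → [18,22); WM=20; [15,19) fires=1
i=6 t=22 v=7: → [21,25); WM=22; [18,22) fires=2
i=7 t=21 v=4: → [21,25),[18,22); WM=22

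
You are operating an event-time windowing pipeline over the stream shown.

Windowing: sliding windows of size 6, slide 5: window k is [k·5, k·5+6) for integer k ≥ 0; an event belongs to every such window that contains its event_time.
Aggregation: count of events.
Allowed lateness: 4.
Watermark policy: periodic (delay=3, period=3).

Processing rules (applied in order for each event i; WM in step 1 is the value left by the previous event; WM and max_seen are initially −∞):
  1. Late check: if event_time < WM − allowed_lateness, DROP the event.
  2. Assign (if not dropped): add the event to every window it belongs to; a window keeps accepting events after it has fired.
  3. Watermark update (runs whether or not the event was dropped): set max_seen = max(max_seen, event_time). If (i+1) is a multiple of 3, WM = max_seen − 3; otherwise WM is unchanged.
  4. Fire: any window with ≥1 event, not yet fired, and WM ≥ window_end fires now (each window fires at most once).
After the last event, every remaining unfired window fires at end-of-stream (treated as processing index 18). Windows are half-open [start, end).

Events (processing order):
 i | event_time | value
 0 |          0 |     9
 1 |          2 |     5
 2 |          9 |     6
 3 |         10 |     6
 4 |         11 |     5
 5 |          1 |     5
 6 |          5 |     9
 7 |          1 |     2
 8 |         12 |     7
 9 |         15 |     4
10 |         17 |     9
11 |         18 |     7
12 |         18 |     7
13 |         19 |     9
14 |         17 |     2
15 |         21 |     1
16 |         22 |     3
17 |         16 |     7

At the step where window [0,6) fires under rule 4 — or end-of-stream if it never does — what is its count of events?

i=0 t=0 v=9: → [0,6); WM=−∞
i=1 t=2 v=5: → [0,6); WM=−∞
i=2 t=9 v=6: → [5,11); WM=6; [0,6) fires=2
i=3 t=10 v=6: → [10,16),[5,11); WM=6
i=4 t=11 v=5: → [10,16); WM=6
i=5 t=1 v=5: DROP (t<6-4); WM=8
i=6 t=5 v=9: → [5,11),[0,6); WM=8
i=7 t=1 v=2: DROP (t<8-4); WM=8
i=8 t=12 v=7: → [10,16); WM=9
i=9 t=15 v=4: → [15,21),[10,16); WM=9
i=10 t=17 v=9: → [15,21); WM=9
i=11 t=18 v=7: → [15,21); WM=15; [5,11) fires=3
i=12 t=18 v=7: → [15,21); WM=15
i=13 t=19 v=9: → [15,21); WM=15
i=14 t=17 v=2: → [15,21); WM=16; [10,16) fires=4
i=15 t=21 v=1: → [20,26); WM=16
i=16 t=22 v=3: → [20,26); WM=16
i=17 t=16 v=7: → [15,21); WM=19

2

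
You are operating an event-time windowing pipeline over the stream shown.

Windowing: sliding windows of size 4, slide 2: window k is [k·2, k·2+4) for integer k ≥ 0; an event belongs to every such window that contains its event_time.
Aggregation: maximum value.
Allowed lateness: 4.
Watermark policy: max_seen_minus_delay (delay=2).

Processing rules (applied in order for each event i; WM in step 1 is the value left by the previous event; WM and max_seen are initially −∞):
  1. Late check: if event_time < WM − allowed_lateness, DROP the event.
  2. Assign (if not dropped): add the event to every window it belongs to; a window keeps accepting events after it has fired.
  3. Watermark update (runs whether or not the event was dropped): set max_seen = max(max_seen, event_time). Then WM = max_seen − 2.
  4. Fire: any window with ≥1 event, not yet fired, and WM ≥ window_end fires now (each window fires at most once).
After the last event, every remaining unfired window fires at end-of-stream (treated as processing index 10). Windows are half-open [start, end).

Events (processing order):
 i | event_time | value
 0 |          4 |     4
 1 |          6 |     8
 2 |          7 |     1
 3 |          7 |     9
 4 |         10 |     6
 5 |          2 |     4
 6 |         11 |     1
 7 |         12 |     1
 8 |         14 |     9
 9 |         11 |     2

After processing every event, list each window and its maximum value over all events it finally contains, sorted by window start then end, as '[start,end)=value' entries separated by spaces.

[2,6)=4 [4,8)=9 [6,10)=9 [8,12)=6 [10,14)=6 [12,16)=9 [14,18)=9

i=0 t=4 v=4: → [4,8),[2,6); WM=2
i=1 t=6 v=8: → [6,10),[4,8); WM=4
i=2 t=7 v=1: → [6,10),[4,8); WM=5
i=3 t=7 v=9: → [6,10),[4,8); WM=5
i=4 t=10 v=6: → [10,14),[8,12); WM=8; [2,6) fires=4 [4,8) fires=9
i=5 t=2 v=4: DROP (t<8-4); WM=8
i=6 t=11 v=1: → [10,14),[8,12); WM=9
i=7 t=12 v=1: → [12,16),[10,14); WM=10; [6,10) fires=9
i=8 t=14 v=9: → [14,18),[12,16); WM=12; [8,12) fires=6
i=9 t=11 v=2: → [10,14),[8,12); WM=12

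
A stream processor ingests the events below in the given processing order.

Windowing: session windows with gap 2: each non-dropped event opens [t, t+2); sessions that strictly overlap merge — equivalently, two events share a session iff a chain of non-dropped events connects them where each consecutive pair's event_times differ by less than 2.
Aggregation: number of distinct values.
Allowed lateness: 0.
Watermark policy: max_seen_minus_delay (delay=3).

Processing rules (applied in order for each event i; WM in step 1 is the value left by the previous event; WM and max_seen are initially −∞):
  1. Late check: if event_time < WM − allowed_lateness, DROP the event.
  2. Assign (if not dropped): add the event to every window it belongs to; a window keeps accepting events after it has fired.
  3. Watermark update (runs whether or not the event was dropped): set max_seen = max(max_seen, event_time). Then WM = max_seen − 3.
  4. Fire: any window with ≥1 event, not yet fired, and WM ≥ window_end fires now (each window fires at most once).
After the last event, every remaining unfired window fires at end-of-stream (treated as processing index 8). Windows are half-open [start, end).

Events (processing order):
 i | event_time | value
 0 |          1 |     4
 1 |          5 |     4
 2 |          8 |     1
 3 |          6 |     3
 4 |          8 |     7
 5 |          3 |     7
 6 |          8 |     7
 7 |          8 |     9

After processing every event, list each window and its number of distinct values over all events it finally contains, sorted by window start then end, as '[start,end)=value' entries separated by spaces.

i=0 t=1 v=4: → [1,3); WM=-2
i=1 t=5 v=4: → [5,7); WM=2
i=2 t=8 v=1: → [8,10); WM=5
i=3 t=6 v=3: → [5,8); WM=5
i=4 t=8 v=7: → [8,10); WM=5
i=5 t=3 v=7: DROP (t<5-0); WM=5
i=6 t=8 v=7: → [8,10); WM=5
i=7 t=8 v=9: → [8,10); WM=5

[1,3)=1 [5,8)=2 [8,10)=3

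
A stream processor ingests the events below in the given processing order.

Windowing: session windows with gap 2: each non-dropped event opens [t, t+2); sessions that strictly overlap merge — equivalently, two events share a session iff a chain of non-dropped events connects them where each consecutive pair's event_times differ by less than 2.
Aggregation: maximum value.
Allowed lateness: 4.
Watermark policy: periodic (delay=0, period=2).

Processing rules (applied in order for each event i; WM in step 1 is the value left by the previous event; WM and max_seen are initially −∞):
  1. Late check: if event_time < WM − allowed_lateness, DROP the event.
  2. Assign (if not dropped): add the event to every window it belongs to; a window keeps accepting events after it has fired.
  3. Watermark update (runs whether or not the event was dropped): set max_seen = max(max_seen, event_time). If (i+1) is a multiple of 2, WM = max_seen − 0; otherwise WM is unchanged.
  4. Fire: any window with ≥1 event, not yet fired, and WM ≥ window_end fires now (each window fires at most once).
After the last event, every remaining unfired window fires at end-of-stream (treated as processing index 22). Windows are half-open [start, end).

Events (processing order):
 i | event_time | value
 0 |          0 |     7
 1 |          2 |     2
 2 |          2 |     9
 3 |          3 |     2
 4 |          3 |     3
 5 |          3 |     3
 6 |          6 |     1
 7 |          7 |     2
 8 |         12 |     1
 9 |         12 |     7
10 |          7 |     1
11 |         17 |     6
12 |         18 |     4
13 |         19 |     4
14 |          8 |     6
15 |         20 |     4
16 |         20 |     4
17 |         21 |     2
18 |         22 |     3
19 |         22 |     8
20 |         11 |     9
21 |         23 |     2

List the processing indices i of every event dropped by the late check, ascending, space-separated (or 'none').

i=0 t=0 v=7: → [0,2); WM=−∞
i=1 t=2 v=2: → [2,4); WM=2
i=2 t=2 v=9: → [2,4); WM=2
i=3 t=3 v=2: → [2,5); WM=3
i=4 t=3 v=3: → [2,5); WM=3
i=5 t=3 v=3: → [2,5); WM=3
i=6 t=6 v=1: → [6,8); WM=3
i=7 t=7 v=2: → [6,9); WM=7
i=8 t=12 v=1: → [12,14); WM=7
i=9 t=12 v=7: → [12,14); WM=12
i=10 t=7 v=1: DROP (t<12-4); WM=12
i=11 t=17 v=6: → [17,19); WM=17
i=12 t=18 v=4: → [17,20); WM=17
i=13 t=19 v=4: → [17,21); WM=19
i=14 t=8 v=6: DROP (t<19-4); WM=19
i=15 t=20 v=4: → [17,22); WM=20
i=16 t=20 v=4: → [17,22); WM=20
i=17 t=21 v=2: → [17,23); WM=21
i=18 t=22 v=3: → [17,24); WM=21
i=19 t=22 v=8: → [17,24); WM=22
i=20 t=11 v=9: DROP (t<22-4); WM=22
i=21 t=23 v=2: → [17,25); WM=23

10 14 20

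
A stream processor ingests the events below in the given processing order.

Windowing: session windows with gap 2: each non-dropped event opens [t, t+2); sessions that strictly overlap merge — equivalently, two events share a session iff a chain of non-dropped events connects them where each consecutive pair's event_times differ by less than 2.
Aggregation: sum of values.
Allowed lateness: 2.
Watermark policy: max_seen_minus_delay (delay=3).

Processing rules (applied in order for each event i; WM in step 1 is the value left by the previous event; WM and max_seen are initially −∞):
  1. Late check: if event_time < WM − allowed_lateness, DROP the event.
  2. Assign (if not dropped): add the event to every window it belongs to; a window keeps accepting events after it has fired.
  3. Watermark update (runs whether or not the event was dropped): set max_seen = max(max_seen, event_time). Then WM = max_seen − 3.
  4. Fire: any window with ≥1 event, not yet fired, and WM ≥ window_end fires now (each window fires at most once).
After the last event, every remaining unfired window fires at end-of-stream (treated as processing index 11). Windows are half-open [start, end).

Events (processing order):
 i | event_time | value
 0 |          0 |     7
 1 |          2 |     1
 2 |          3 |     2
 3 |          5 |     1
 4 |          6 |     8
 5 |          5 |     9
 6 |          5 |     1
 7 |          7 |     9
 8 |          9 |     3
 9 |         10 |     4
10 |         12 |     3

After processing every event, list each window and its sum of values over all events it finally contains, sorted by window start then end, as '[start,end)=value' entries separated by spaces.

[0,2)=7 [2,5)=3 [5,9)=28 [9,12)=7 [12,14)=3

i=0 t=0 v=7: → [0,2); WM=-3
i=1 t=2 v=1: → [2,4); WM=-1
i=2 t=3 v=2: → [2,5); WM=0
i=3 t=5 v=1: → [5,7); WM=2
i=4 t=6 v=8: → [5,8); WM=3
i=5 t=5 v=9: → [5,8); WM=3
i=6 t=5 v=1: → [5,8); WM=3
i=7 t=7 v=9: → [5,9); WM=4
i=8 t=9 v=3: → [9,11); WM=6
i=9 t=10 v=4: → [9,12); WM=7
i=10 t=12 v=3: → [12,14); WM=9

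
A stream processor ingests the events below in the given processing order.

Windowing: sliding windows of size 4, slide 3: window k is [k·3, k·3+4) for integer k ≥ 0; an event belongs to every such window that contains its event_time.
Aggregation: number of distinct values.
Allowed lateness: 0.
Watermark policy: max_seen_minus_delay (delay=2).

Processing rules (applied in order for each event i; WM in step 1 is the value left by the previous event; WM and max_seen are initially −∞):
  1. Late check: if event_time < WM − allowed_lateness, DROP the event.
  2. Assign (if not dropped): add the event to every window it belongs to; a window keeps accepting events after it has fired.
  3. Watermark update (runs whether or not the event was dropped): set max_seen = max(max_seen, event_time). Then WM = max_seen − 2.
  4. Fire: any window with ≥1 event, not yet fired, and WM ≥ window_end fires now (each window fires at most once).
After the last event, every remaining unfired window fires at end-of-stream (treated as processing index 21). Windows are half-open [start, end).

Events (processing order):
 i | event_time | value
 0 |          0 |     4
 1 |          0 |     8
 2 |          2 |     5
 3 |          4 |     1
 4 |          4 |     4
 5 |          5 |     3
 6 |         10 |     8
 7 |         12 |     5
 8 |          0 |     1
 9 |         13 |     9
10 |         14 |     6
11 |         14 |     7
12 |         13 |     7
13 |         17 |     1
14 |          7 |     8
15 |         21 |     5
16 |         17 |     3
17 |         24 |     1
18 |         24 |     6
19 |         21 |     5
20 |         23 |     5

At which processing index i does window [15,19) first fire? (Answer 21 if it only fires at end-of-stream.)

15

i=0 t=0 v=4: → [0,4); WM=-2
i=1 t=0 v=8: → [0,4); WM=-2
i=2 t=2 v=5: → [0,4); WM=0
i=3 t=4 v=1: → [3,7); WM=2
i=4 t=4 v=4: → [3,7); WM=2
i=5 t=5 v=3: → [3,7); WM=3
i=6 t=10 v=8: → [9,13); WM=8; [0,4) fires=3 [3,7) fires=3
i=7 t=12 v=5: → [12,16),[9,13); WM=10
i=8 t=0 v=1: DROP (t<10-0); WM=10
i=9 t=13 v=9: → [12,16); WM=11
i=10 t=14 v=6: → [12,16); WM=12
i=11 t=14 v=7: → [12,16); WM=12
i=12 t=13 v=7: → [12,16); WM=12
i=13 t=17 v=1: → [15,19); WM=15; [9,13) fires=2
i=14 t=7 v=8: DROP (t<15-0); WM=15
i=15 t=21 v=5: → [21,25),[18,22); WM=19; [12,16) fires=4 [15,19) fires=1
i=16 t=17 v=3: DROP (t<19-0); WM=19
i=17 t=24 v=1: → [24,28),[21,25); WM=22; [18,22) fires=1
i=18 t=24 v=6: → [24,28),[21,25); WM=22
i=19 t=21 v=5: DROP (t<22-0); WM=22
i=20 t=23 v=5: → [21,25); WM=22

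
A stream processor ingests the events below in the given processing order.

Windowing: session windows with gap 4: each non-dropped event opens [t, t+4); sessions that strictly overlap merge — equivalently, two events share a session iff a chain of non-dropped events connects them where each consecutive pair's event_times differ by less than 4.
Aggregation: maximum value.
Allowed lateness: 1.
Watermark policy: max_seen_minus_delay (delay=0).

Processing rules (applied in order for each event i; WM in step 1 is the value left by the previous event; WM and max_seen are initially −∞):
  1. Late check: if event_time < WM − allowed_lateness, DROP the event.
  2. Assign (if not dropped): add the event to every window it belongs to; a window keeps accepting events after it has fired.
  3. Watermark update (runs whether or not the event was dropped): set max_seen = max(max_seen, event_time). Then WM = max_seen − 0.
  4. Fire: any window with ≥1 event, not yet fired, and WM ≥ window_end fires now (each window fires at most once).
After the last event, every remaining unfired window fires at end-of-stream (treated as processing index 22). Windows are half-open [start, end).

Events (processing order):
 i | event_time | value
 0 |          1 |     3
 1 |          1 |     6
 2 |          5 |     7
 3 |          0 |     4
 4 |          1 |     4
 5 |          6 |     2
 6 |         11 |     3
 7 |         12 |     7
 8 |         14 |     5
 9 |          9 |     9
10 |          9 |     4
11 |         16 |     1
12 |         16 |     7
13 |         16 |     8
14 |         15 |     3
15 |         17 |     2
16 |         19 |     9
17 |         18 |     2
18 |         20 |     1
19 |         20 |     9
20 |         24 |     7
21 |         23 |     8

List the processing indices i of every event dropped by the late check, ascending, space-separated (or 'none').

3 4 9 10

i=0 t=1 v=3: → [1,5); WM=1
i=1 t=1 v=6: → [1,5); WM=1
i=2 t=5 v=7: → [5,9); WM=5
i=3 t=0 v=4: DROP (t<5-1); WM=5
i=4 t=1 v=4: DROP (t<5-1); WM=5
i=5 t=6 v=2: → [5,10); WM=6
i=6 t=11 v=3: → [11,15); WM=11
i=7 t=12 v=7: → [11,16); WM=12
i=8 t=14 v=5: → [11,18); WM=14
i=9 t=9 v=9: DROP (t<14-1); WM=14
i=10 t=9 v=4: DROP (t<14-1); WM=14
i=11 t=16 v=1: → [11,20); WM=16
i=12 t=16 v=7: → [11,20); WM=16
i=13 t=16 v=8: → [11,20); WM=16
i=14 t=15 v=3: → [11,20); WM=16
i=15 t=17 v=2: → [11,21); WM=17
i=16 t=19 v=9: → [11,23); WM=19
i=17 t=18 v=2: → [11,23); WM=19
i=18 t=20 v=1: → [11,24); WM=20
i=19 t=20 v=9: → [11,24); WM=20
i=20 t=24 v=7: → [24,28); WM=24
i=21 t=23 v=8: → [11,28); WM=24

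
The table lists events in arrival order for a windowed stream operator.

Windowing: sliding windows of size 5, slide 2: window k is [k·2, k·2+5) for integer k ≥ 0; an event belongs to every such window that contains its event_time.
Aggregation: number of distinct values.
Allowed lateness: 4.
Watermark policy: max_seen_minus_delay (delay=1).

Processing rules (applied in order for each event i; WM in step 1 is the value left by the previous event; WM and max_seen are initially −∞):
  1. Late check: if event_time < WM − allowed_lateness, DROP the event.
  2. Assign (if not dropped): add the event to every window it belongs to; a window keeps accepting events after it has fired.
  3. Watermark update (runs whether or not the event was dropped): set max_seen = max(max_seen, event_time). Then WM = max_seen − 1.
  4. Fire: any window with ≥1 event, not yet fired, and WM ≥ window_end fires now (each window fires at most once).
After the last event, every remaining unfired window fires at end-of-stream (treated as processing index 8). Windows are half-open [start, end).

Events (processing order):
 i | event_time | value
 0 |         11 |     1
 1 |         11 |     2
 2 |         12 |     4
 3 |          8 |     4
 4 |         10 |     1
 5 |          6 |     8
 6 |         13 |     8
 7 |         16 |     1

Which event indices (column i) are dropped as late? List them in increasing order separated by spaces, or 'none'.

i=0 t=11 v=1: → [10,15),[8,13); WM=10
i=1 t=11 v=2: → [10,15),[8,13); WM=10
i=2 t=12 v=4: → [12,17),[10,15),[8,13); WM=11
i=3 t=8 v=4: → [8,13),[6,11),[4,9); WM=11; [4,9) fires=1 [6,11) fires=1
i=4 t=10 v=1: → [10,15),[8,13),[6,11); WM=11
i=5 t=6 v=8: DROP (t<11-4); WM=11
i=6 t=13 v=8: → [12,17),[10,15); WM=12
i=7 t=16 v=1: → [16,21),[14,19),[12,17); WM=15; [8,13) fires=3 [10,15) fires=4

5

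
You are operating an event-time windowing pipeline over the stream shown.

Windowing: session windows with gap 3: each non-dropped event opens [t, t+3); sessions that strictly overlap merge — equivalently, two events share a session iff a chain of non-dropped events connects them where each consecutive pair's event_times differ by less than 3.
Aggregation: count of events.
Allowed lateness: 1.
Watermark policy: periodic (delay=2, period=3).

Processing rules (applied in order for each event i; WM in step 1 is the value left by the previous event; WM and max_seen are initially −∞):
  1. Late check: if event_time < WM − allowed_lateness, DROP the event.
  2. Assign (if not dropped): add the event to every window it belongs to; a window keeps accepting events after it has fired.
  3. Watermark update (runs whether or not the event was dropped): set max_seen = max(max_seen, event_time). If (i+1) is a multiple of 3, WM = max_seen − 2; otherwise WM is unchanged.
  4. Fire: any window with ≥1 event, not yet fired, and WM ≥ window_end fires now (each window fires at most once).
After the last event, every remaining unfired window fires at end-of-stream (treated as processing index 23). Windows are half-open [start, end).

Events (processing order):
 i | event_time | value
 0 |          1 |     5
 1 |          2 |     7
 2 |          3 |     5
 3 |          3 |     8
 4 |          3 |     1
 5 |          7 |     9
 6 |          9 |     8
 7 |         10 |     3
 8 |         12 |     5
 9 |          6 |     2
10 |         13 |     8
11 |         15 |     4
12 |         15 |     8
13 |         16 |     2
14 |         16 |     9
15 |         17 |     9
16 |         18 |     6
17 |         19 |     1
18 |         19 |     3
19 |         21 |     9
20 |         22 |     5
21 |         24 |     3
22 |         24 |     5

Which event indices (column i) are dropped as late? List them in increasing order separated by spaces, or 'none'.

9

i=0 t=1 v=5: → [1,4); WM=−∞
i=1 t=2 v=7: → [1,5); WM=−∞
i=2 t=3 v=5: → [1,6); WM=1
i=3 t=3 v=8: → [1,6); WM=1
i=4 t=3 v=1: → [1,6); WM=1
i=5 t=7 v=9: → [7,10); WM=5
i=6 t=9 v=8: → [7,12); WM=5
i=7 t=10 v=3: → [7,13); WM=5
i=8 t=12 v=5: → [7,15); WM=10
i=9 t=6 v=2: DROP (t<10-1); WM=10
i=10 t=13 v=8: → [7,16); WM=10
i=11 t=15 v=4: → [7,18); WM=13
i=12 t=15 v=8: → [7,18); WM=13
i=13 t=16 v=2: → [7,19); WM=13
i=14 t=16 v=9: → [7,19); WM=14
i=15 t=17 v=9: → [7,20); WM=14
i=16 t=18 v=6: → [7,21); WM=14
i=17 t=19 v=1: → [7,22); WM=17
i=18 t=19 v=3: → [7,22); WM=17
i=19 t=21 v=9: → [7,24); WM=17
i=20 t=22 v=5: → [7,25); WM=20
i=21 t=24 v=3: → [7,27); WM=20
i=22 t=24 v=5: → [7,27); WM=20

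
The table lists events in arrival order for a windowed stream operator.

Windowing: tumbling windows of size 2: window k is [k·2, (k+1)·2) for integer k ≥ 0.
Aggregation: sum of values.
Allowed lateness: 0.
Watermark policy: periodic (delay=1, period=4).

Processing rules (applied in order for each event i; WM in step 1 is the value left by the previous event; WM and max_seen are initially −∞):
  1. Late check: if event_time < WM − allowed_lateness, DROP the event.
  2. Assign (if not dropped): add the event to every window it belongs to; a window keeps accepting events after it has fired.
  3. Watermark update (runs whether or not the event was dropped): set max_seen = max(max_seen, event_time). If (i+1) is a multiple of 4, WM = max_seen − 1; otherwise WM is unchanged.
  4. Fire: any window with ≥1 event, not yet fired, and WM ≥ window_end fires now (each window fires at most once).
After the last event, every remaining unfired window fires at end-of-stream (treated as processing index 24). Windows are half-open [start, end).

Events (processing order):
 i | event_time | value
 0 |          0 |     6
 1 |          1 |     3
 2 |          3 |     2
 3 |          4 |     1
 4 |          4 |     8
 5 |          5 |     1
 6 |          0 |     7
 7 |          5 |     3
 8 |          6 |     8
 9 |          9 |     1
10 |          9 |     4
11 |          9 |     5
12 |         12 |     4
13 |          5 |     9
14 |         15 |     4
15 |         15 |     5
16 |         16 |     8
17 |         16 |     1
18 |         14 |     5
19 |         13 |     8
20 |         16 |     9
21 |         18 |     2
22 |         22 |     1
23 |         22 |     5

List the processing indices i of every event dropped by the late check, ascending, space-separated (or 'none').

i=0 t=0 v=6: → [0,2); WM=−∞
i=1 t=1 v=3: → [0,2); WM=−∞
i=2 t=3 v=2: → [2,4); WM=−∞
i=3 t=4 v=1: → [4,6); WM=3; [0,2) fires=9
i=4 t=4 v=8: → [4,6); WM=3
i=5 t=5 v=1: → [4,6); WM=3
i=6 t=0 v=7: DROP (t<3-0); WM=3
i=7 t=5 v=3: → [4,6); WM=4; [2,4) fires=2
i=8 t=6 v=8: → [6,8); WM=4
i=9 t=9 v=1: → [8,10); WM=4
i=10 t=9 v=4: → [8,10); WM=4
i=11 t=9 v=5: → [8,10); WM=8; [4,6) fires=13 [6,8) fires=8
i=12 t=12 v=4: → [12,14); WM=8
i=13 t=5 v=9: DROP (t<8-0); WM=8
i=14 t=15 v=4: → [14,16); WM=8
i=15 t=15 v=5: → [14,16); WM=14; [8,10) fires=10 [12,14) fires=4
i=16 t=16 v=8: → [16,18); WM=14
i=17 t=16 v=1: → [16,18); WM=14
i=18 t=14 v=5: → [14,16); WM=14
i=19 t=13 v=8: DROP (t<14-0); WM=15
i=20 t=16 v=9: → [16,18); WM=15
i=21 t=18 v=2: → [18,20); WM=15
i=22 t=22 v=1: → [22,24); WM=15
i=23 t=22 v=5: → [22,24); WM=21; [14,16) fires=14 [16,18) fires=18 [18,20) fires=2

6 13 19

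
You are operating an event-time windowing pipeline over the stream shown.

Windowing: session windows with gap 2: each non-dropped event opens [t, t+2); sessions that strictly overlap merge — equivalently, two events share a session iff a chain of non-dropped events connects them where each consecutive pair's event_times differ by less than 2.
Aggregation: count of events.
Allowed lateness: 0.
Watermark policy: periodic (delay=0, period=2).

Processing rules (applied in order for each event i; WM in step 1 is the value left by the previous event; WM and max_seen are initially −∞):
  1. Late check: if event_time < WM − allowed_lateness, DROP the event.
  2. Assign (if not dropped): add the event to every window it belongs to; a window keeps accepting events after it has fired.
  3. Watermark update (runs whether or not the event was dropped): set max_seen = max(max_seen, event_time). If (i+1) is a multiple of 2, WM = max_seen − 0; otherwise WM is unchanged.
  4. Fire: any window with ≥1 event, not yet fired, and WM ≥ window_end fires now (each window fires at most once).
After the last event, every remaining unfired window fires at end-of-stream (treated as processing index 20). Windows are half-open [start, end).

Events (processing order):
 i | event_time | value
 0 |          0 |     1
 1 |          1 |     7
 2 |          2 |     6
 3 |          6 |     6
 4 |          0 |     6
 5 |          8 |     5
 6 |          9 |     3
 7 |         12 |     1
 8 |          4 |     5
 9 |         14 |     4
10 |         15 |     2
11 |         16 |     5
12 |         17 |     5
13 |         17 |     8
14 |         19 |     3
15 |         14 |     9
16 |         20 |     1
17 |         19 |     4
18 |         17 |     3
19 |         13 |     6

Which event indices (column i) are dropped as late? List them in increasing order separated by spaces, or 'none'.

i=0 t=0 v=1: → [0,2); WM=−∞
i=1 t=1 v=7: → [0,3); WM=1
i=2 t=2 v=6: → [0,4); WM=1
i=3 t=6 v=6: → [6,8); WM=6
i=4 t=0 v=6: DROP (t<6-0); WM=6
i=5 t=8 v=5: → [8,10); WM=8
i=6 t=9 v=3: → [8,11); WM=8
i=7 t=12 v=1: → [12,14); WM=12
i=8 t=4 v=5: DROP (t<12-0); WM=12
i=9 t=14 v=4: → [14,16); WM=14
i=10 t=15 v=2: → [14,17); WM=14
i=11 t=16 v=5: → [14,18); WM=16
i=12 t=17 v=5: → [14,19); WM=16
i=13 t=17 v=8: → [14,19); WM=17
i=14 t=19 v=3: → [19,21); WM=17
i=15 t=14 v=9: DROP (t<17-0); WM=19
i=16 t=20 v=1: → [19,22); WM=19
i=17 t=19 v=4: → [19,22); WM=20
i=18 t=17 v=3: DROP (t<20-0); WM=20
i=19 t=13 v=6: DROP (t<20-0); WM=20

4 8 15 18 19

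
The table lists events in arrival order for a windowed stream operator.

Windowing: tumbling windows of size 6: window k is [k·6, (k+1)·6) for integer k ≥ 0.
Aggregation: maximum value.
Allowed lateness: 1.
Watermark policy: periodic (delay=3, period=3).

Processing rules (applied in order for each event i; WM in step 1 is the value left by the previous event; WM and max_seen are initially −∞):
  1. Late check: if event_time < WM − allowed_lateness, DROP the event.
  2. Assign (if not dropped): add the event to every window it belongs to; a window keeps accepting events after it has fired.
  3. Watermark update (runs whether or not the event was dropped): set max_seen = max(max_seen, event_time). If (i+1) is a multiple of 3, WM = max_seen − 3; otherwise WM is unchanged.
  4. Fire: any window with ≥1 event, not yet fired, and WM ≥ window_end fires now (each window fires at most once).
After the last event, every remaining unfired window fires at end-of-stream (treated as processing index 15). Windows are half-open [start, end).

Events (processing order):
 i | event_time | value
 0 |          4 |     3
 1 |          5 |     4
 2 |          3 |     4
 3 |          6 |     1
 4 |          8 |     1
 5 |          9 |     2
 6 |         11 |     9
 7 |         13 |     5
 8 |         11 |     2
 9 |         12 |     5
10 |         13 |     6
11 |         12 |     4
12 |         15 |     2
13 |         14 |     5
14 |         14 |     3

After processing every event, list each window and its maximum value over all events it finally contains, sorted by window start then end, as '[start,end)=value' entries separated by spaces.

[0,6)=4 [6,12)=9 [12,18)=6

i=0 t=4 v=3: → [0,6); WM=−∞
i=1 t=5 v=4: → [0,6); WM=−∞
i=2 t=3 v=4: → [0,6); WM=2
i=3 t=6 v=1: → [6,12); WM=2
i=4 t=8 v=1: → [6,12); WM=2
i=5 t=9 v=2: → [6,12); WM=6; [0,6) fires=4
i=6 t=11 v=9: → [6,12); WM=6
i=7 t=13 v=5: → [12,18); WM=6
i=8 t=11 v=2: → [6,12); WM=10
i=9 t=12 v=5: → [12,18); WM=10
i=10 t=13 v=6: → [12,18); WM=10
i=11 t=12 v=4: → [12,18); WM=10
i=12 t=15 v=2: → [12,18); WM=10
i=13 t=14 v=5: → [12,18); WM=10
i=14 t=14 v=3: → [12,18); WM=12; [6,12) fires=9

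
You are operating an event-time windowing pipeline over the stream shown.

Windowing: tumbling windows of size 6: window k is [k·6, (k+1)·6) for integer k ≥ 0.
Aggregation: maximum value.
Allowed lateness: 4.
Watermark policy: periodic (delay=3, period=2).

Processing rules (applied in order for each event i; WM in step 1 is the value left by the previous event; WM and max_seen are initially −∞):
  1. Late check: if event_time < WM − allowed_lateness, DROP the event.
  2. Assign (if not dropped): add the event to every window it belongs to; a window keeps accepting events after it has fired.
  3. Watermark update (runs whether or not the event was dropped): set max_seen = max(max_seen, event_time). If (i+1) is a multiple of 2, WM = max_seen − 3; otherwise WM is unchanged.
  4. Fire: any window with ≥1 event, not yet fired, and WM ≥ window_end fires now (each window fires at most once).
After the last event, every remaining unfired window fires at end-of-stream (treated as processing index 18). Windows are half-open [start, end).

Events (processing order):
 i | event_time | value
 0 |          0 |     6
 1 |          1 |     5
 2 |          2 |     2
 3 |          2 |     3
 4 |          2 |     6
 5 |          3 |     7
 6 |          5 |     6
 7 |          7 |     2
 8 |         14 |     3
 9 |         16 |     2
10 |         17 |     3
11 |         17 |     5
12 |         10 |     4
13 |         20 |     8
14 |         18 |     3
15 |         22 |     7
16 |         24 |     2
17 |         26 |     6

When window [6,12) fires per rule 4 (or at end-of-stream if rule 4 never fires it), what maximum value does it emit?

2

i=0 t=0 v=6: → [0,6); WM=−∞
i=1 t=1 v=5: → [0,6); WM=-2
i=2 t=2 v=2: → [0,6); WM=-2
i=3 t=2 v=3: → [0,6); WM=-1
i=4 t=2 v=6: → [0,6); WM=-1
i=5 t=3 v=7: → [0,6); WM=0
i=6 t=5 v=6: → [0,6); WM=0
i=7 t=7 v=2: → [6,12); WM=4
i=8 t=14 v=3: → [12,18); WM=4
i=9 t=16 v=2: → [12,18); WM=13; [0,6) fires=7 [6,12) fires=2
i=10 t=17 v=3: → [12,18); WM=13
i=11 t=17 v=5: → [12,18); WM=14
i=12 t=10 v=4: → [6,12); WM=14
i=13 t=20 v=8: → [18,24); WM=17
i=14 t=18 v=3: → [18,24); WM=17
i=15 t=22 v=7: → [18,24); WM=19; [12,18) fires=5
i=16 t=24 v=2: → [24,30); WM=19
i=17 t=26 v=6: → [24,30); WM=23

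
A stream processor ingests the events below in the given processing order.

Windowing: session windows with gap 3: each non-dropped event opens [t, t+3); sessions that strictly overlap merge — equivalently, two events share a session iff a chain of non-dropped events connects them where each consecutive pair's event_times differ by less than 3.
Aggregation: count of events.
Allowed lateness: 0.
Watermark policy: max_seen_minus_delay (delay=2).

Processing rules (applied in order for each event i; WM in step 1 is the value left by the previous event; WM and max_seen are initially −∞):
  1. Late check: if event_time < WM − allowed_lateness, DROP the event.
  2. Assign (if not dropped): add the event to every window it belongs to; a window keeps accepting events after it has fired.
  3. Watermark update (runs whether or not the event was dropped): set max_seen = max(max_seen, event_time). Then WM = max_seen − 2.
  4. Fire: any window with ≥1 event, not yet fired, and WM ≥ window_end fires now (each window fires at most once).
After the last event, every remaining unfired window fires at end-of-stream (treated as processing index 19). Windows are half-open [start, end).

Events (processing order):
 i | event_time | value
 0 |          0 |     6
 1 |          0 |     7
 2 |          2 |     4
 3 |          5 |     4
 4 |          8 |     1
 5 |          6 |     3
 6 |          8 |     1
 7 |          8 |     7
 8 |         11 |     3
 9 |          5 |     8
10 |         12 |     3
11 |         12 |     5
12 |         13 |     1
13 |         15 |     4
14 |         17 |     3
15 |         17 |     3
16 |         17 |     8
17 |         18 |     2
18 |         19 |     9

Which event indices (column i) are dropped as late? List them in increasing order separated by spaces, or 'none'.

i=0 t=0 v=6: → [0,3); WM=-2
i=1 t=0 v=7: → [0,3); WM=-2
i=2 t=2 v=4: → [0,5); WM=0
i=3 t=5 v=4: → [5,8); WM=3
i=4 t=8 v=1: → [8,11); WM=6
i=5 t=6 v=3: → [5,11); WM=6
i=6 t=8 v=1: → [5,11); WM=6
i=7 t=8 v=7: → [5,11); WM=6
i=8 t=11 v=3: → [11,14); WM=9
i=9 t=5 v=8: DROP (t<9-0); WM=9
i=10 t=12 v=3: → [11,15); WM=10
i=11 t=12 v=5: → [11,15); WM=10
i=12 t=13 v=1: → [11,16); WM=11
i=13 t=15 v=4: → [11,18); WM=13
i=14 t=17 v=3: → [11,20); WM=15
i=15 t=17 v=3: → [11,20); WM=15
i=16 t=17 v=8: → [11,20); WM=15
i=17 t=18 v=2: → [11,21); WM=16
i=18 t=19 v=9: → [11,22); WM=17

9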